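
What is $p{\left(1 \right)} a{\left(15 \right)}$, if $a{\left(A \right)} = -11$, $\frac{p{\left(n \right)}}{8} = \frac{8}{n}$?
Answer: $-704$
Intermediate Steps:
$p{\left(n \right)} = \frac{64}{n}$ ($p{\left(n \right)} = 8 \frac{8}{n} = \frac{64}{n}$)
$p{\left(1 \right)} a{\left(15 \right)} = \frac{64}{1} \left(-11\right) = 64 \cdot 1 \left(-11\right) = 64 \left(-11\right) = -704$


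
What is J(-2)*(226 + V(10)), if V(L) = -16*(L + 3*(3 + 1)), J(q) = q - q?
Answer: 0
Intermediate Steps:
J(q) = 0
V(L) = -192 - 16*L (V(L) = -16*(L + 3*4) = -16*(L + 12) = -16*(12 + L) = -192 - 16*L)
J(-2)*(226 + V(10)) = 0*(226 + (-192 - 16*10)) = 0*(226 + (-192 - 160)) = 0*(226 - 352) = 0*(-126) = 0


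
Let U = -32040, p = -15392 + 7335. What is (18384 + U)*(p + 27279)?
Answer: -262495632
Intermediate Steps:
p = -8057
(18384 + U)*(p + 27279) = (18384 - 32040)*(-8057 + 27279) = -13656*19222 = -262495632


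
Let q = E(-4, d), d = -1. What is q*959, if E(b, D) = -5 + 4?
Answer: -959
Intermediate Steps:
E(b, D) = -1
q = -1
q*959 = -1*959 = -959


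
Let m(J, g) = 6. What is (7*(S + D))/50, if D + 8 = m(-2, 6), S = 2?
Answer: 0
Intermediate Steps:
D = -2 (D = -8 + 6 = -2)
(7*(S + D))/50 = (7*(2 - 2))/50 = (7*0)*(1/50) = 0*(1/50) = 0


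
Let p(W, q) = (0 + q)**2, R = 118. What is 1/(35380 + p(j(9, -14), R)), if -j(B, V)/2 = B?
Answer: 1/49304 ≈ 2.0282e-5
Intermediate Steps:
j(B, V) = -2*B
p(W, q) = q**2
1/(35380 + p(j(9, -14), R)) = 1/(35380 + 118**2) = 1/(35380 + 13924) = 1/49304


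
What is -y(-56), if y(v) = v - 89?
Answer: 145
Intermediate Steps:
y(v) = -89 + v
-y(-56) = -(-89 - 56) = -1*(-145) = 145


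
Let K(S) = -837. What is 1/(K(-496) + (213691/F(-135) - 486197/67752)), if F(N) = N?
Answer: -1016280/2466585163 ≈ -0.00041202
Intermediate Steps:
1/(K(-496) + (213691/F(-135) - 486197/67752)) = 1/(-837 + (213691/(-135) - 486197/67752)) = 1/(-837 + (213691*(-1/135) - 486197*1/67752)) = 1/(-837 + (-213691/135 - 486197/67752)) = 1/(-837 - 1615958803/1016280) = 1/(-2466585163/1016280) = -1016280/2466585163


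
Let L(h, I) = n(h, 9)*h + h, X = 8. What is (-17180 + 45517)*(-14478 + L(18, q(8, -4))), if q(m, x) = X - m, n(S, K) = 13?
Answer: -403122162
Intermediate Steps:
q(m, x) = 8 - m
L(h, I) = 14*h (L(h, I) = 13*h + h = 14*h)
(-17180 + 45517)*(-14478 + L(18, q(8, -4))) = (-17180 + 45517)*(-14478 + 14*18) = 28337*(-14478 + 252) = 28337*(-14226) = -403122162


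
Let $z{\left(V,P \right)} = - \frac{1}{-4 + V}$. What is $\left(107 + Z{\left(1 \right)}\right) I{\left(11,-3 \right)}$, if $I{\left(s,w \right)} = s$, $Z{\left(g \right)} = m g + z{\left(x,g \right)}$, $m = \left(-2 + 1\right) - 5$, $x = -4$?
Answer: $\frac{8899}{8} \approx 1112.4$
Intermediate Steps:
$m = -6$ ($m = -1 - 5 = -6$)
$Z{\left(g \right)} = \frac{1}{8} - 6 g$ ($Z{\left(g \right)} = - 6 g - \frac{1}{-4 - 4} = - 6 g - \frac{1}{-8} = - 6 g - - \frac{1}{8} = - 6 g + \frac{1}{8} = \frac{1}{8} - 6 g$)
$\left(107 + Z{\left(1 \right)}\right) I{\left(11,-3 \right)} = \left(107 + \left(\frac{1}{8} - 6\right)\right) 11 = \left(107 - \frac{47}{8}\right) 11 = \frac{809}{8} \cdot 11 = \frac{8899}{8}$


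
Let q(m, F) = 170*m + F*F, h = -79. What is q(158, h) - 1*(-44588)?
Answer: 77689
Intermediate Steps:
q(m, F) = F² + 170*m (q(m, F) = 170*m + F² = F² + 170*m)
q(158, h) - 1*(-44588) = ((-79)² + 170*158) - 1*(-44588) = (6241 + 26860) + 44588 = 33101 + 44588 = 77689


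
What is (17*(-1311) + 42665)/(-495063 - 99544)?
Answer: -20378/594607 ≈ -0.034271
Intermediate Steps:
(17*(-1311) + 42665)/(-495063 - 99544) = (-22287 + 42665)/(-594607) = 20378*(-1/594607) = -20378/594607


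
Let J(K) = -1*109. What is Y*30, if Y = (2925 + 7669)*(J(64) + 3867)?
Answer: 1194367560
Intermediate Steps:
J(K) = -109
Y = 39812252 (Y = (2925 + 7669)*(-109 + 3867) = 10594*3758 = 39812252)
Y*30 = 39812252*30 = 1194367560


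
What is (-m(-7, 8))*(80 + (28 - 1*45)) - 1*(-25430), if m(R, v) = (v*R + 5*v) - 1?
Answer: 26501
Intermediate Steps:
m(R, v) = -1 + 5*v + R*v (m(R, v) = (R*v + 5*v) - 1 = (5*v + R*v) - 1 = -1 + 5*v + R*v)
(-m(-7, 8))*(80 + (28 - 1*45)) - 1*(-25430) = (-(-1 + 5*8 - 7*8))*(80 + (28 - 1*45)) - 1*(-25430) = (-(-1 + 40 - 56))*(80 + (28 - 45)) + 25430 = (-1*(-17))*(80 - 17) + 25430 = 17*63 + 25430 = 1071 + 25430 = 26501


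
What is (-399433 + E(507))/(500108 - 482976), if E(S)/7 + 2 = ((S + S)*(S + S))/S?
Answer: -385251/17132 ≈ -22.487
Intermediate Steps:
E(S) = -14 + 28*S (E(S) = -14 + 7*(((S + S)*(S + S))/S) = -14 + 7*(((2*S)*(2*S))/S) = -14 + 7*((4*S²)/S) = -14 + 7*(4*S) = -14 + 28*S)
(-399433 + E(507))/(500108 - 482976) = (-399433 + (-14 + 28*507))/(500108 - 482976) = (-399433 + (-14 + 14196))/17132 = (-399433 + 14182)*(1/17132) = -385251*1/17132 = -385251/17132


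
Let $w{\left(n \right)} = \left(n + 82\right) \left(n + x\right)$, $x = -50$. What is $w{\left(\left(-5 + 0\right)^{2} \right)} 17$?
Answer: $-45475$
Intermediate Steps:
$w{\left(n \right)} = \left(-50 + n\right) \left(82 + n\right)$ ($w{\left(n \right)} = \left(n + 82\right) \left(n - 50\right) = \left(82 + n\right) \left(-50 + n\right) = \left(-50 + n\right) \left(82 + n\right)$)
$w{\left(\left(-5 + 0\right)^{2} \right)} 17 = \left(-4100 + \left(\left(-5 + 0\right)^{2}\right)^{2} + 32 \left(-5 + 0\right)^{2}\right) 17 = \left(-4100 + \left(\left(-5\right)^{2}\right)^{2} + 32 \left(-5\right)^{2}\right) 17 = \left(-4100 + 25^{2} + 32 \cdot 25\right) 17 = \left(-4100 + 625 + 800\right) 17 = \left(-2675\right) 17 = -45475$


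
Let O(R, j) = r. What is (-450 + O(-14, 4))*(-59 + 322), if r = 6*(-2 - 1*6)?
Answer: -130974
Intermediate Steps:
r = -48 (r = 6*(-2 - 6) = 6*(-8) = -48)
O(R, j) = -48
(-450 + O(-14, 4))*(-59 + 322) = (-450 - 48)*(-59 + 322) = -498*263 = -130974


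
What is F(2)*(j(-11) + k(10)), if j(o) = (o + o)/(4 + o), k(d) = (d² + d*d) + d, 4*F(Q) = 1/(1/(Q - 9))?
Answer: -373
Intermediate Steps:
F(Q) = -9/4 + Q/4 (F(Q) = 1/(4*(1/(Q - 9))) = 1/(4*(1/(-9 + Q))) = (-9 + Q)/4 = -9/4 + Q/4)
k(d) = d + 2*d² (k(d) = (d² + d²) + d = 2*d² + d = d + 2*d²)
j(o) = 2*o/(4 + o) (j(o) = (2*o)/(4 + o) = 2*o/(4 + o))
F(2)*(j(-11) + k(10)) = (-9/4 + (¼)*2)*(2*(-11)/(4 - 11) + 10*(1 + 2*10)) = (-9/4 + ½)*(2*(-11)/(-7) + 10*(1 + 20)) = -7*(2*(-11)*(-⅐) + 10*21)/4 = -7*(22/7 + 210)/4 = -7/4*1492/7 = -373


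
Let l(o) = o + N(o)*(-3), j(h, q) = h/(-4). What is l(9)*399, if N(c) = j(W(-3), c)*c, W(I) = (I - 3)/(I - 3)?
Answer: 25137/4 ≈ 6284.3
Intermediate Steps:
W(I) = 1 (W(I) = (-3 + I)/(-3 + I) = 1)
j(h, q) = -h/4 (j(h, q) = h*(-¼) = -h/4)
N(c) = -c/4 (N(c) = (-¼*1)*c = -c/4)
l(o) = 7*o/4 (l(o) = o - o/4*(-3) = o + 3*o/4 = 7*o/4)
l(9)*399 = ((7/4)*9)*399 = (63/4)*399 = 25137/4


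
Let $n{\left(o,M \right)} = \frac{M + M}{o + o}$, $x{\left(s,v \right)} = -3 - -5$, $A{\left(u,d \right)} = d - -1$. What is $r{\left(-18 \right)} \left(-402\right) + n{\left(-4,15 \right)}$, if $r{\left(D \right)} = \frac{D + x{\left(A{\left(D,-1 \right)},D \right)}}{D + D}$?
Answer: $- \frac{2189}{12} \approx -182.42$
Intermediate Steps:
$A{\left(u,d \right)} = 1 + d$ ($A{\left(u,d \right)} = d + 1 = 1 + d$)
$x{\left(s,v \right)} = 2$ ($x{\left(s,v \right)} = -3 + 5 = 2$)
$r{\left(D \right)} = \frac{2 + D}{2 D}$ ($r{\left(D \right)} = \frac{D + 2}{D + D} = \frac{2 + D}{2 D}$)
$n{\left(o,M \right)} = \frac{M}{o}$ ($n{\left(o,M \right)} = \frac{2 M}{2 o} = 2 M \frac{1}{2 o} = \frac{M}{o}$)
$r{\left(-18 \right)} \left(-402\right) + n{\left(-4,15 \right)} = \frac{2 - 18}{2 \left(-18\right)} \left(-402\right) + \frac{15}{-4} = \frac{1}{2} \left(- \frac{1}{18}\right) \left(-16\right) \left(-402\right) + 15 \left(- \frac{1}{4}\right) = \frac{4}{9} \left(-402\right) - \frac{15}{4} = - \frac{536}{3} - \frac{15}{4} = - \frac{2189}{12}$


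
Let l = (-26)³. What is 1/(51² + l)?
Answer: -1/14975 ≈ -6.6778e-5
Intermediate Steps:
l = -17576
1/(51² + l) = 1/(51² - 17576) = 1/(2601 - 17576) = 1/(-14975) = -1/14975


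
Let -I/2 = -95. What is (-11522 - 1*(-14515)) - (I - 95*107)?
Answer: 12968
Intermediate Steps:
I = 190 (I = -2*(-95) = 190)
(-11522 - 1*(-14515)) - (I - 95*107) = (-11522 - 1*(-14515)) - (190 - 95*107) = (-11522 + 14515) - (190 - 10165) = 2993 - 1*(-9975) = 2993 + 9975 = 12968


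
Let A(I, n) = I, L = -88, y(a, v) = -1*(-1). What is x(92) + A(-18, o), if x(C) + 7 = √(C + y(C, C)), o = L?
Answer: -25 + √93 ≈ -15.356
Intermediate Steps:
y(a, v) = 1
o = -88
x(C) = -7 + √(1 + C) (x(C) = -7 + √(C + 1) = -7 + √(1 + C))
x(92) + A(-18, o) = (-7 + √(1 + 92)) - 18 = (-7 + √93) - 18 = -25 + √93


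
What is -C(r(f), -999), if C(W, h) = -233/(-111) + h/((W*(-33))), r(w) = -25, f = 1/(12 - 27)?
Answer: -27112/30525 ≈ -0.88819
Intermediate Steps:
f = -1/15 (f = 1/(-15) = -1/15 ≈ -0.066667)
C(W, h) = 233/111 - h/(33*W) (C(W, h) = -233*(-1/111) + h/((-33*W)) = 233/111 + h*(-1/(33*W)) = 233/111 - h/(33*W))
-C(r(f), -999) = -(233/111 - 1/33*(-999)/(-25)) = -(233/111 - 1/33*(-999)*(-1/25)) = -(233/111 - 333/275) = -1*27112/30525 = -27112/30525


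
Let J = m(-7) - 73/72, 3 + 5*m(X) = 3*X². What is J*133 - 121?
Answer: 1286839/360 ≈ 3574.6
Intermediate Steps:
m(X) = -⅗ + 3*X²/5 (m(X) = -⅗ + (3*X²)/5 = -⅗ + 3*X²/5)
J = 10003/360 (J = (-⅗ + (⅗)*(-7)²) - 73/72 = (-⅗ + (⅗)*49) - 73*1/72 = (-⅗ + 147/5) - 73/72 = 144/5 - 73/72 = 10003/360 ≈ 27.786)
J*133 - 121 = (10003/360)*133 - 121 = 1330399/360 - 121 = 1286839/360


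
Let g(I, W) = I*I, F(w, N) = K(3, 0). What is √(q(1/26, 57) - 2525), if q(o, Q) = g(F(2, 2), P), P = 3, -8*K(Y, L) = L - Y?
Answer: I*√161591/8 ≈ 50.248*I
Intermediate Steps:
K(Y, L) = -L/8 + Y/8 (K(Y, L) = -(L - Y)/8 = -L/8 + Y/8)
F(w, N) = 3/8 (F(w, N) = -⅛*0 + (⅛)*3 = 0 + 3/8 = 3/8)
g(I, W) = I²
q(o, Q) = 9/64 (q(o, Q) = (3/8)² = 9/64)
√(q(1/26, 57) - 2525) = √(9/64 - 2525) = √(-161591/64) = I*√161591/8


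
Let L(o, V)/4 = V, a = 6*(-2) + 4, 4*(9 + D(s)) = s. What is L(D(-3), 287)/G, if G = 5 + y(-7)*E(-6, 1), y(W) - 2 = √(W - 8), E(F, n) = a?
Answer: -12628/1081 + 9184*I*√15/1081 ≈ -11.682 + 32.904*I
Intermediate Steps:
D(s) = -9 + s/4
a = -8 (a = -12 + 4 = -8)
L(o, V) = 4*V
E(F, n) = -8
y(W) = 2 + √(-8 + W) (y(W) = 2 + √(W - 8) = 2 + √(-8 + W))
G = -11 - 8*I*√15 (G = 5 + (2 + √(-8 - 7))*(-8) = 5 + (2 + √(-15))*(-8) = 5 + (2 + I*√15)*(-8) = 5 + (-16 - 8*I*√15) = -11 - 8*I*√15 ≈ -11.0 - 30.984*I)
L(D(-3), 287)/G = (4*287)/(-11 - 8*I*√15) = 1148/(-11 - 8*I*√15)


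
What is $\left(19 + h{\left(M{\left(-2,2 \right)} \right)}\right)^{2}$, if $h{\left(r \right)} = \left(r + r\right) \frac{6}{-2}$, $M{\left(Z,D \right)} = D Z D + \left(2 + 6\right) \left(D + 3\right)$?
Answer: $29929$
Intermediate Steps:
$M{\left(Z,D \right)} = 24 + 8 D + Z D^{2}$ ($M{\left(Z,D \right)} = Z D^{2} + 8 \left(3 + D\right) = Z D^{2} + \left(24 + 8 D\right) = 24 + 8 D + Z D^{2}$)
$h{\left(r \right)} = - 6 r$ ($h{\left(r \right)} = 2 r 6 \left(- \frac{1}{2}\right) = 2 r \left(-3\right) = - 6 r$)
$\left(19 + h{\left(M{\left(-2,2 \right)} \right)}\right)^{2} = \left(19 - 6 \left(24 + 8 \cdot 2 - 2 \cdot 2^{2}\right)\right)^{2} = \left(19 - 6 \left(24 + 16 - 8\right)\right)^{2} = \left(19 - 192\right)^{2} = \left(-173\right)^{2} = 29929$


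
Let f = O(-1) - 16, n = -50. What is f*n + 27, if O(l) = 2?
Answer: 727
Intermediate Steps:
f = -14 (f = 2 - 16 = -14)
f*n + 27 = -14*(-50) + 27 = 700 + 27 = 727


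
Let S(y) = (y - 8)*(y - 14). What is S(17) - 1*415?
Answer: -388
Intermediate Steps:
S(y) = (-14 + y)*(-8 + y) (S(y) = (-8 + y)*(-14 + y) = (-14 + y)*(-8 + y))
S(17) - 1*415 = (112 + 17² - 22*17) - 1*415 = (112 + 289 - 374) - 415 = 27 - 415 = -388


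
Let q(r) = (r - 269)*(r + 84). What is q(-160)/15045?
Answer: 10868/5015 ≈ 2.1671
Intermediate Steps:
q(r) = (-269 + r)*(84 + r)
q(-160)/15045 = (-22596 + (-160)**2 - 185*(-160))/15045 = (-22596 + 25600 + 29600)*(1/15045) = 32604*(1/15045) = 10868/5015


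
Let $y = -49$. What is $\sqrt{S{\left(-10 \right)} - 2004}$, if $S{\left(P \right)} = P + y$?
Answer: $i \sqrt{2063} \approx 45.42 i$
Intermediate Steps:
$S{\left(P \right)} = -49 + P$ ($S{\left(P \right)} = P - 49 = -49 + P$)
$\sqrt{S{\left(-10 \right)} - 2004} = \sqrt{\left(-49 - 10\right) - 2004} = \sqrt{-59 - 2004} = \sqrt{-2063} = i \sqrt{2063}$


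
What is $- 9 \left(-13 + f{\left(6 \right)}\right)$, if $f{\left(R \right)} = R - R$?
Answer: $117$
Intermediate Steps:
$f{\left(R \right)} = 0$
$- 9 \left(-13 + f{\left(6 \right)}\right) = - 9 \left(-13 + 0\right) = \left(-9\right) \left(-13\right) = 117$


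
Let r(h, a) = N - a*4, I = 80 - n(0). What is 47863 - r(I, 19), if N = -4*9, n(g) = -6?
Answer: 47975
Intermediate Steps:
N = -36
I = 86 (I = 80 - 1*(-6) = 80 + 6 = 86)
r(h, a) = -36 - 4*a (r(h, a) = -36 - a*4 = -36 - 4*a)
47863 - r(I, 19) = 47863 - (-36 - 4*19) = 47863 - (-36 - 76) = 47863 - 1*(-112) = 47863 + 112 = 47975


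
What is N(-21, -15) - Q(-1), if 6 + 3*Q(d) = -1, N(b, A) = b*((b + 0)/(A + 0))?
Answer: -406/15 ≈ -27.067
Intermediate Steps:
N(b, A) = b²/A (N(b, A) = b*(b/A) = b²/A)
Q(d) = -7/3 (Q(d) = -2 + (⅓)*(-1) = -2 - ⅓ = -7/3)
N(-21, -15) - Q(-1) = (-21)²/(-15) - 1*(-7/3) = -1/15*441 + 7/3 = -147/5 + 7/3 = -406/15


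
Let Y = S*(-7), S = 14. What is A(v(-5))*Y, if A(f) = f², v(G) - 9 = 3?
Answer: -14112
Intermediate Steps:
v(G) = 12 (v(G) = 9 + 3 = 12)
Y = -98 (Y = 14*(-7) = -98)
A(v(-5))*Y = 12²*(-98) = 144*(-98) = -14112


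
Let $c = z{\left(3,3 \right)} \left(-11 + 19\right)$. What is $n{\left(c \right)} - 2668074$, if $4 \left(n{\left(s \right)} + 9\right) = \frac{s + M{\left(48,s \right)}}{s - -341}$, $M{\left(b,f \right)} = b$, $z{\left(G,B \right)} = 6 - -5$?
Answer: $- \frac{1144607573}{429} \approx -2.6681 \cdot 10^{6}$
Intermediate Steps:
$z{\left(G,B \right)} = 11$ ($z{\left(G,B \right)} = 6 + 5 = 11$)
$c = 88$ ($c = 11 \left(-11 + 19\right) = 11 \cdot 8 = 88$)
$n{\left(s \right)} = -9 + \frac{48 + s}{4 \left(341 + s\right)}$ ($n{\left(s \right)} = -9 + \frac{\left(s + 48\right) \frac{1}{s - -341}}{4} = -9 + \frac{\left(48 + s\right) \frac{1}{s + 341}}{4} = -9 + \frac{\left(48 + s\right) \frac{1}{341 + s}}{4} = -9 + \frac{\frac{1}{341 + s} \left(48 + s\right)}{4} = -9 + \frac{48 + s}{4 \left(341 + s\right)}$)
$n{\left(c \right)} - 2668074 = \frac{-12228 - 3080}{4 \left(341 + 88\right)} - 2668074 = \frac{-12228 - 3080}{4 \cdot 429} - 2668074 = \frac{1}{4} \cdot \frac{1}{429} \left(-15308\right) - 2668074 = - \frac{3827}{429} - 2668074 = - \frac{1144607573}{429}$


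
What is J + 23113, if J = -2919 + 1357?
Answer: 21551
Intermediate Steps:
J = -1562
J + 23113 = -1562 + 23113 = 21551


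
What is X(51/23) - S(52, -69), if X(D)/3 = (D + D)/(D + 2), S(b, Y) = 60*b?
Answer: -302334/97 ≈ -3116.8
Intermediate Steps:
X(D) = 6*D/(2 + D) (X(D) = 3*((D + D)/(D + 2)) = 3*((2*D)/(2 + D)) = 3*(2*D/(2 + D)) = 6*D/(2 + D))
X(51/23) - S(52, -69) = 6*(51/23)/(2 + 51/23) - 60*52 = 6*(51*(1/23))/(2 + 51*(1/23)) - 1*3120 = 6*(51/23)/(2 + 51/23) - 3120 = 6*(51/23)/(97/23) - 3120 = 6*(51/23)*(23/97) - 3120 = 306/97 - 3120 = -302334/97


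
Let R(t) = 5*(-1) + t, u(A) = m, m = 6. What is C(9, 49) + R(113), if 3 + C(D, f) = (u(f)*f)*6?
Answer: 1869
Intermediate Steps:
u(A) = 6
R(t) = -5 + t
C(D, f) = -3 + 36*f (C(D, f) = -3 + (6*f)*6 = -3 + 36*f)
C(9, 49) + R(113) = (-3 + 36*49) + (-5 + 113) = (-3 + 1764) + 108 = 1761 + 108 = 1869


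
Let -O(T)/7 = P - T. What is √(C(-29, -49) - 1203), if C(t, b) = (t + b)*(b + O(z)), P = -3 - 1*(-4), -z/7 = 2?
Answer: 3*√1201 ≈ 103.97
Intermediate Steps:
z = -14 (z = -7*2 = -14)
P = 1 (P = -3 + 4 = 1)
O(T) = -7 + 7*T (O(T) = -7*(1 - T) = -7 + 7*T)
C(t, b) = (-105 + b)*(b + t) (C(t, b) = (t + b)*(b + (-7 + 7*(-14))) = (b + t)*(b + (-7 - 98)) = (b + t)*(b - 105) = (b + t)*(-105 + b) = (-105 + b)*(b + t))
√(C(-29, -49) - 1203) = √(((-49)² - 105*(-49) - 105*(-29) - 49*(-29)) - 1203) = √((2401 + 5145 + 3045 + 1421) - 1203) = √(12012 - 1203) = √10809 = 3*√1201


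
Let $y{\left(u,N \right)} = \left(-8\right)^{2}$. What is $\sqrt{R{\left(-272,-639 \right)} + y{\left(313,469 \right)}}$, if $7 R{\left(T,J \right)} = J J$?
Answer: $\frac{\sqrt{2861383}}{7} \approx 241.65$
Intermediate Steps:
$y{\left(u,N \right)} = 64$
$R{\left(T,J \right)} = \frac{J^{2}}{7}$ ($R{\left(T,J \right)} = \frac{J J}{7} = \frac{J^{2}}{7}$)
$\sqrt{R{\left(-272,-639 \right)} + y{\left(313,469 \right)}} = \sqrt{\frac{\left(-639\right)^{2}}{7} + 64} = \sqrt{\frac{1}{7} \cdot 408321 + 64} = \sqrt{\frac{408321}{7} + 64} = \sqrt{\frac{408769}{7}} = \frac{\sqrt{2861383}}{7}$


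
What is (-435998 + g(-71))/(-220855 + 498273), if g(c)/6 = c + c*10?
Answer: -220342/138709 ≈ -1.5885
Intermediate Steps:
g(c) = 66*c (g(c) = 6*(c + c*10) = 6*(c + 10*c) = 6*(11*c) = 66*c)
(-435998 + g(-71))/(-220855 + 498273) = (-435998 + 66*(-71))/(-220855 + 498273) = (-435998 - 4686)/277418 = -440684*1/277418 = -220342/138709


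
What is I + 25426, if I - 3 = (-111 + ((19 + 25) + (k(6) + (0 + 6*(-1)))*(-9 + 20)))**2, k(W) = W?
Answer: 29918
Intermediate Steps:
I = 4492 (I = 3 + (-111 + ((19 + 25) + (6 + (0 + 6*(-1)))*(-9 + 20)))**2 = 3 + (-111 + (44 + (6 + (0 - 6))*11))**2 = 3 + (-111 + (44 + (6 - 6)*11))**2 = 3 + (-111 + (44 + 0*11))**2 = 3 + (-111 + (44 + 0))**2 = 3 + (-111 + 44)**2 = 3 + (-67)**2 = 3 + 4489 = 4492)
I + 25426 = 4492 + 25426 = 29918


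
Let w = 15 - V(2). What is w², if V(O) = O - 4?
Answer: 289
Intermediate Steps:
V(O) = -4 + O
w = 17 (w = 15 - (-4 + 2) = 15 - 1*(-2) = 15 + 2 = 17)
w² = 17² = 289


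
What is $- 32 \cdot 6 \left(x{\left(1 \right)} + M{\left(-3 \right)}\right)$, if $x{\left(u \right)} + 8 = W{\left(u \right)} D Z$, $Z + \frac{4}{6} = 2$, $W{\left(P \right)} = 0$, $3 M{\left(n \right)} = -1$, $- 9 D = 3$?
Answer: $1600$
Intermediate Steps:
$D = - \frac{1}{3}$ ($D = \left(- \frac{1}{9}\right) 3 = - \frac{1}{3} \approx -0.33333$)
$M{\left(n \right)} = - \frac{1}{3}$ ($M{\left(n \right)} = \frac{1}{3} \left(-1\right) = - \frac{1}{3}$)
$Z = \frac{4}{3}$ ($Z = - \frac{2}{3} + 2 = \frac{4}{3} \approx 1.3333$)
$x{\left(u \right)} = -8$ ($x{\left(u \right)} = -8 + 0 \left(- \frac{1}{3}\right) \frac{4}{3} = -8 + 0 \cdot \frac{4}{3} = -8 + 0 = -8$)
$- 32 \cdot 6 \left(x{\left(1 \right)} + M{\left(-3 \right)}\right) = - 32 \cdot 6 \left(-8 - \frac{1}{3}\right) = - 32 \cdot 6 \left(- \frac{25}{3}\right) = \left(-32\right) \left(-50\right) = 1600$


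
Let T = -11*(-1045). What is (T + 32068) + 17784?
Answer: 61347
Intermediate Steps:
T = 11495
(T + 32068) + 17784 = (11495 + 32068) + 17784 = 43563 + 17784 = 61347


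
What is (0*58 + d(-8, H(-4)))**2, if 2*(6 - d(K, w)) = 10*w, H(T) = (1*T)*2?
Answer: 2116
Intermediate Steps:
H(T) = 2*T (H(T) = T*2 = 2*T)
d(K, w) = 6 - 5*w
(0*58 + d(-8, H(-4)))**2 = (0*58 + (6 - 10*(-4)))**2 = (0 + (6 - 5*(-8)))**2 = (0 + (6 + 40))**2 = (0 + 46)**2 = 46**2 = 2116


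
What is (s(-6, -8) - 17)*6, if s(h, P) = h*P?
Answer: 186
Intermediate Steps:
s(h, P) = P*h
(s(-6, -8) - 17)*6 = (-8*(-6) - 17)*6 = (48 - 17)*6 = 31*6 = 186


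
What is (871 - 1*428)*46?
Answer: 20378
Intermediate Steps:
(871 - 1*428)*46 = (871 - 428)*46 = 443*46 = 20378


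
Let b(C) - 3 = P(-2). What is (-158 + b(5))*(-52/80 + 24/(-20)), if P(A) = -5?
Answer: 296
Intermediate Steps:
b(C) = -2 (b(C) = 3 - 5 = -2)
(-158 + b(5))*(-52/80 + 24/(-20)) = (-158 - 2)*(-52/80 + 24/(-20)) = -160*(-52*1/80 + 24*(-1/20)) = -160*(-13/20 - 6/5) = -160*(-37/20) = 296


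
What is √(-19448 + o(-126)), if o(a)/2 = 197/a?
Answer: I*√8577947/21 ≈ 139.47*I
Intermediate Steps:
o(a) = 394/a (o(a) = 2*(197/a) = 394/a)
√(-19448 + o(-126)) = √(-19448 + 394/(-126)) = √(-19448 + 394*(-1/126)) = √(-19448 - 197/63) = √(-1225421/63) = I*√8577947/21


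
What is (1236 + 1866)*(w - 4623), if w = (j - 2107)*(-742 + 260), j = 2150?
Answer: -78632598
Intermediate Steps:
w = -20726 (w = (2150 - 2107)*(-742 + 260) = 43*(-482) = -20726)
(1236 + 1866)*(w - 4623) = (1236 + 1866)*(-20726 - 4623) = 3102*(-25349) = -78632598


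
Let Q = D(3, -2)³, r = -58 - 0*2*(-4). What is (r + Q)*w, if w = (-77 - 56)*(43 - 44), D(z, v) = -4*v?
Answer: 60382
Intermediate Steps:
r = -58 (r = -58 - 0*(-4) = -58 - 1*0 = -58 + 0 = -58)
Q = 512 (Q = (-4*(-2))³ = 8³ = 512)
w = 133 (w = -133*(-1) = 133)
(r + Q)*w = (-58 + 512)*133 = 454*133 = 60382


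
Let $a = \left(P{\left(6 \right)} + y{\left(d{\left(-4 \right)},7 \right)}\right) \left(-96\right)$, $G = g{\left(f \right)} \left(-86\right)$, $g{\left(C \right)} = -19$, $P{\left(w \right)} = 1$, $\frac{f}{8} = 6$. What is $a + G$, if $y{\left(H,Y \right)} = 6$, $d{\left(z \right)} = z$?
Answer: $962$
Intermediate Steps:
$f = 48$ ($f = 8 \cdot 6 = 48$)
$G = 1634$ ($G = \left(-19\right) \left(-86\right) = 1634$)
$a = -672$ ($a = \left(1 + 6\right) \left(-96\right) = 7 \left(-96\right) = -672$)
$a + G = -672 + 1634 = 962$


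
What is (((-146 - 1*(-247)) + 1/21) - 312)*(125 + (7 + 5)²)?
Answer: -1191670/21 ≈ -56746.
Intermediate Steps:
(((-146 - 1*(-247)) + 1/21) - 312)*(125 + (7 + 5)²) = (((-146 + 247) + 1/21) - 312)*(125 + 12²) = ((101 + 1/21) - 312)*(125 + 144) = (2122/21 - 312)*269 = -4430/21*269 = -1191670/21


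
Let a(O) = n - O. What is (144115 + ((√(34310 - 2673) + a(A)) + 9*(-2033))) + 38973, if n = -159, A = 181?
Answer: 164451 + √31637 ≈ 1.6463e+5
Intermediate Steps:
a(O) = -159 - O
(144115 + ((√(34310 - 2673) + a(A)) + 9*(-2033))) + 38973 = (144115 + ((√(34310 - 2673) + (-159 - 1*181)) + 9*(-2033))) + 38973 = (144115 + ((√31637 + (-159 - 181)) - 18297)) + 38973 = (144115 + ((√31637 - 340) - 18297)) + 38973 = (144115 + ((-340 + √31637) - 18297)) + 38973 = (144115 + (-18637 + √31637)) + 38973 = (125478 + √31637) + 38973 = 164451 + √31637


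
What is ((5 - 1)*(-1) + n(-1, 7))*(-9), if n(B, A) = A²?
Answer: -405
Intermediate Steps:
((5 - 1)*(-1) + n(-1, 7))*(-9) = ((5 - 1)*(-1) + 7²)*(-9) = (4*(-1) + 49)*(-9) = (-4 + 49)*(-9) = 45*(-9) = -405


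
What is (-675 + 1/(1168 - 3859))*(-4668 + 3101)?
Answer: 2846339542/2691 ≈ 1.0577e+6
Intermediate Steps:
(-675 + 1/(1168 - 3859))*(-4668 + 3101) = (-675 + 1/(-2691))*(-1567) = (-675 - 1/2691)*(-1567) = -1816426/2691*(-1567) = 2846339542/2691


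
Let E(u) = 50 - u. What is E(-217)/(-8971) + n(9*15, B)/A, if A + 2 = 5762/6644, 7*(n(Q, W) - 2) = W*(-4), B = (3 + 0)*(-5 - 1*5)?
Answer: -4000455755/236305111 ≈ -16.929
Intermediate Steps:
B = -30 (B = 3*(-5 - 5) = 3*(-10) = -30)
n(Q, W) = 2 - 4*W/7 (n(Q, W) = 2 + (W*(-4))/7 = 2 + (-4*W)/7 = 2 - 4*W/7)
A = -3763/3322 (A = -2 + 5762/6644 = -2 + 5762*(1/6644) = -2 + 2881/3322 = -3763/3322 ≈ -1.1328)
E(-217)/(-8971) + n(9*15, B)/A = (50 - 1*(-217))/(-8971) + (2 - 4/7*(-30))/(-3763/3322) = (50 + 217)*(-1/8971) + (2 + 120/7)*(-3322/3763) = 267*(-1/8971) + (134/7)*(-3322/3763) = -267/8971 - 445148/26341 = -4000455755/236305111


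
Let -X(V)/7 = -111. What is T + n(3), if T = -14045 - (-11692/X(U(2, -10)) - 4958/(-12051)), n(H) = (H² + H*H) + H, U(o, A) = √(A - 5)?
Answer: -1181787902/84357 ≈ -14009.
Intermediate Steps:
U(o, A) = √(-5 + A)
X(V) = 777 (X(V) = -7*(-111) = 777)
n(H) = H + 2*H² (n(H) = (H² + H²) + H = 2*H² + H = H + 2*H²)
T = -1183559399/84357 (T = -14045 - (-11692/777 - 4958/(-12051)) = -14045 - (-11692*1/777 - 4958*(-1/12051)) = -14045 - (-316/21 + 4958/12051) = -14045 - 1*(-1234666/84357) = -14045 + 1234666/84357 = -1183559399/84357 ≈ -14030.)
T + n(3) = -1183559399/84357 + 3*(1 + 2*3) = -1183559399/84357 + 3*(1 + 6) = -1183559399/84357 + 3*7 = -1183559399/84357 + 21 = -1181787902/84357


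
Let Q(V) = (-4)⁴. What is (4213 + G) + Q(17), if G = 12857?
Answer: 17326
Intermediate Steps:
Q(V) = 256
(4213 + G) + Q(17) = (4213 + 12857) + 256 = 17070 + 256 = 17326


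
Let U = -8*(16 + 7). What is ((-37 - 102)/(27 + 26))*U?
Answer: 25576/53 ≈ 482.57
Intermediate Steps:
U = -184 (U = -8*23 = -184)
((-37 - 102)/(27 + 26))*U = ((-37 - 102)/(27 + 26))*(-184) = -139/53*(-184) = 25576/53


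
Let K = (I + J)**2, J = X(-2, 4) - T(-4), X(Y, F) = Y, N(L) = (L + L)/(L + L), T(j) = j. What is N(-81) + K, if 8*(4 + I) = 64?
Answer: 37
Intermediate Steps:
I = 4 (I = -4 + (1/8)*64 = -4 + 8 = 4)
N(L) = 1 (N(L) = (2*L)/((2*L)) = (2*L)*(1/(2*L)) = 1)
J = 2 (J = -2 - 1*(-4) = -2 + 4 = 2)
K = 36 (K = (4 + 2)**2 = 6**2 = 36)
N(-81) + K = 1 + 36 = 37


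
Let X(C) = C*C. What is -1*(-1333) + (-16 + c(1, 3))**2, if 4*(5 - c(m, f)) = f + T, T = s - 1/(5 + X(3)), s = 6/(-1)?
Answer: 4508617/3136 ≈ 1437.7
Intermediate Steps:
X(C) = C**2
s = -6 (s = 6*(-1) = -6)
T = -85/14 (T = -6 - 1/(5 + 3**2) = -6 - 1/(5 + 9) = -6 - 1/14 = -85/14 ≈ -6.0714)
c(m, f) = 365/56 - f/4 (c(m, f) = 5 - (f - 85/14)/4 = 5 - (-85/14 + f)/4 = 5 + (85/56 - f/4) = 365/56 - f/4)
-1*(-1333) + (-16 + c(1, 3))**2 = -1*(-1333) + (-16 + (365/56 - 1/4*3))**2 = 1333 + (-16 + (365/56 - 3/4))**2 = 1333 + (-16 + 323/56)**2 = 1333 + (-573/56)**2 = 1333 + 328329/3136 = 4508617/3136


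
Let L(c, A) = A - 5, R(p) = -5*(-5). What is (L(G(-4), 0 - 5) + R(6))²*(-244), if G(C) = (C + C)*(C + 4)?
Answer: -54900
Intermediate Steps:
R(p) = 25
G(C) = 2*C*(4 + C) (G(C) = (2*C)*(4 + C) = 2*C*(4 + C))
L(c, A) = -5 + A
(L(G(-4), 0 - 5) + R(6))²*(-244) = ((-5 + (0 - 5)) + 25)²*(-244) = ((-5 - 5) + 25)²*(-244) = (-10 + 25)²*(-244) = 15²*(-244) = 225*(-244) = -54900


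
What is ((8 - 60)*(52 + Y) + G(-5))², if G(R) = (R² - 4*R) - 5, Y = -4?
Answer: 6031936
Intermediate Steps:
G(R) = -5 + R² - 4*R
((8 - 60)*(52 + Y) + G(-5))² = ((8 - 60)*(52 - 4) + (-5 + (-5)² - 4*(-5)))² = (-52*48 + (-5 + 25 + 20))² = (-2496 + 40)² = (-2456)² = 6031936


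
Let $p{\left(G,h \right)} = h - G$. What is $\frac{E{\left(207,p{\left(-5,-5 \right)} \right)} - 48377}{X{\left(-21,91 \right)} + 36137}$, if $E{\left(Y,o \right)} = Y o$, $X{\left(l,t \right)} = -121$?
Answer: $- \frac{48377}{36016} \approx -1.3432$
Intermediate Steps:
$\frac{E{\left(207,p{\left(-5,-5 \right)} \right)} - 48377}{X{\left(-21,91 \right)} + 36137} = \frac{207 \left(-5 - -5\right) - 48377}{-121 + 36137} = \frac{207 \left(-5 + 5\right) - 48377}{36016} = \left(207 \cdot 0 - 48377\right) \frac{1}{36016} = \left(0 - 48377\right) \frac{1}{36016} = \left(-48377\right) \frac{1}{36016} = - \frac{48377}{36016}$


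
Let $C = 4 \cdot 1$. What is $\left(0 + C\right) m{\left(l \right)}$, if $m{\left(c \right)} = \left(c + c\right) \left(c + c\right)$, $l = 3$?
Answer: $144$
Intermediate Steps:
$C = 4$
$m{\left(c \right)} = 4 c^{2}$ ($m{\left(c \right)} = 2 c 2 c = 4 c^{2}$)
$\left(0 + C\right) m{\left(l \right)} = \left(0 + 4\right) 4 \cdot 3^{2} = 4 \cdot 4 \cdot 9 = 4 \cdot 36 = 144$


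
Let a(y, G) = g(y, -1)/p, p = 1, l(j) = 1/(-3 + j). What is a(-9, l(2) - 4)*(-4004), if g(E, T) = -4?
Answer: 16016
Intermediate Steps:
a(y, G) = -4 (a(y, G) = -4/1 = -4*1 = -4)
a(-9, l(2) - 4)*(-4004) = -4*(-4004) = 16016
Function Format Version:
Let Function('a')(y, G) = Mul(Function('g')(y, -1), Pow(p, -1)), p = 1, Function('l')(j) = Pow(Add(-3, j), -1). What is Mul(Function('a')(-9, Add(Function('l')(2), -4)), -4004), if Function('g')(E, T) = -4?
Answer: 16016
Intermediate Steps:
Function('a')(y, G) = -4 (Function('a')(y, G) = Mul(-4, Pow(1, -1)) = Mul(-4, 1) = -4)
Mul(Function('a')(-9, Add(Function('l')(2), -4)), -4004) = Mul(-4, -4004) = 16016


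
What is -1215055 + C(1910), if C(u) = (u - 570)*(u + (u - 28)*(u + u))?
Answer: 9634925945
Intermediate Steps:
C(u) = (-570 + u)*(u + 2*u*(-28 + u)) (C(u) = (-570 + u)*(u + (-28 + u)*(2*u)) = (-570 + u)*(u + 2*u*(-28 + u)))
-1215055 + C(1910) = -1215055 + 1910*(31350 - 1195*1910 + 2*1910²) = -1215055 + 1910*(31350 - 2282450 + 2*3648100) = -1215055 + 1910*(31350 - 2282450 + 7296200) = -1215055 + 1910*5045100 = -1215055 + 9636141000 = 9634925945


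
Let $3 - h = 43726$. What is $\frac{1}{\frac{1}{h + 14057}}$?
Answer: $-29666$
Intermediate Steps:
$h = -43723$ ($h = 3 - 43726 = -43723$)
$\frac{1}{\frac{1}{h + 14057}} = \frac{1}{\frac{1}{-43723 + 14057}} = \frac{1}{\frac{1}{-29666}} = \frac{1}{- \frac{1}{29666}} = -29666$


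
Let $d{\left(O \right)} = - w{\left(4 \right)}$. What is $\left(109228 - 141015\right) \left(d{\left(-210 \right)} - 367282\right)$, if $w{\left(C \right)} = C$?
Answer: $11674920082$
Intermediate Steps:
$d{\left(O \right)} = -4$ ($d{\left(O \right)} = \left(-1\right) 4 = -4$)
$\left(109228 - 141015\right) \left(d{\left(-210 \right)} - 367282\right) = \left(109228 - 141015\right) \left(-4 - 367282\right) = - 31787 \left(-4 - 367282\right) = \left(-31787\right) \left(-367286\right) = 11674920082$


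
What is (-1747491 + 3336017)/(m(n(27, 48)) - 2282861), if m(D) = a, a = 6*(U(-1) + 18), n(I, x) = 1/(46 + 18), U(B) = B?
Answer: -1588526/2282759 ≈ -0.69588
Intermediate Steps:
n(I, x) = 1/64
a = 102 (a = 6*(-1 + 18) = 6*17 = 102)
m(D) = 102
(-1747491 + 3336017)/(m(n(27, 48)) - 2282861) = (-1747491 + 3336017)/(102 - 2282861) = 1588526/(-2282759) = 1588526*(-1/2282759) = -1588526/2282759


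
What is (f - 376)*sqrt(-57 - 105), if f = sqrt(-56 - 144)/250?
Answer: -18/25 - 3384*I*sqrt(2) ≈ -0.72 - 4785.7*I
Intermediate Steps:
f = I*sqrt(2)/25 (f = sqrt(-200)*(1/250) = (10*I*sqrt(2))*(1/250) = I*sqrt(2)/25 ≈ 0.056569*I)
(f - 376)*sqrt(-57 - 105) = (I*sqrt(2)/25 - 376)*sqrt(-57 - 105) = (-376 + I*sqrt(2)/25)*sqrt(-162) = (-376 + I*sqrt(2)/25)*(9*I*sqrt(2)) = 9*I*sqrt(2)*(-376 + I*sqrt(2)/25)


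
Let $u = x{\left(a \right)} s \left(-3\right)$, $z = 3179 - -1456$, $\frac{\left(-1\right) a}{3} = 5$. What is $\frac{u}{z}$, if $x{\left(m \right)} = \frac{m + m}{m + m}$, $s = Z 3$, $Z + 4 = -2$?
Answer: $\frac{6}{515} \approx 0.01165$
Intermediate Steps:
$Z = -6$ ($Z = -4 - 2 = -6$)
$a = -15$ ($a = \left(-3\right) 5 = -15$)
$s = -18$ ($s = \left(-6\right) 3 = -18$)
$z = 4635$ ($z = 3179 + 1456 = 4635$)
$x{\left(m \right)} = 1$ ($x{\left(m \right)} = \frac{2 m}{2 m} = 2 m \frac{1}{2 m} = 1$)
$u = 54$ ($u = 1 \left(-18\right) \left(-3\right) = \left(-18\right) \left(-3\right) = 54$)
$\frac{u}{z} = \frac{54}{4635} = 54 \cdot \frac{1}{4635} = \frac{6}{515}$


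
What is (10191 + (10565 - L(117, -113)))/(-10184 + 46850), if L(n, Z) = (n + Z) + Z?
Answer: 6955/12222 ≈ 0.56906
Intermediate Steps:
L(n, Z) = n + 2*Z (L(n, Z) = (Z + n) + Z = n + 2*Z)
(10191 + (10565 - L(117, -113)))/(-10184 + 46850) = (10191 + (10565 - (117 + 2*(-113))))/(-10184 + 46850) = (10191 + (10565 - (117 - 226)))/36666 = (10191 + (10565 - 1*(-109)))*(1/36666) = (10191 + (10565 + 109))*(1/36666) = (10191 + 10674)*(1/36666) = 20865*(1/36666) = 6955/12222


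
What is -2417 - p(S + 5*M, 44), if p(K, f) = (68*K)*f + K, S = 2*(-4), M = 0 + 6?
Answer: -68263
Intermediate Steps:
M = 6
S = -8
p(K, f) = K + 68*K*f (p(K, f) = 68*K*f + K = K + 68*K*f)
-2417 - p(S + 5*M, 44) = -2417 - (-8 + 5*6)*(1 + 68*44) = -2417 - (-8 + 30)*(1 + 2992) = -2417 - 22*2993 = -2417 - 1*65846 = -2417 - 65846 = -68263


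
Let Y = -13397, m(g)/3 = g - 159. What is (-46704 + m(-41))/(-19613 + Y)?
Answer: 23652/16505 ≈ 1.4330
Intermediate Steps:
m(g) = -477 + 3*g (m(g) = 3*(g - 159) = 3*(-159 + g) = -477 + 3*g)
(-46704 + m(-41))/(-19613 + Y) = (-46704 + (-477 + 3*(-41)))/(-19613 - 13397) = (-46704 + (-477 - 123))/(-33010) = (-46704 - 600)*(-1/33010) = -47304*(-1/33010) = 23652/16505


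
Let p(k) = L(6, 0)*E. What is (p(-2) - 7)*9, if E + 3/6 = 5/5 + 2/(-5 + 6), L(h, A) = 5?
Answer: 99/2 ≈ 49.500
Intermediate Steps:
E = 5/2 (E = -1/2 + (5/5 + 2/(-5 + 6)) = -1/2 + (5*(1/5) + 2/1) = -1/2 + (1 + 2*1) = -1/2 + (1 + 2) = -1/2 + 3 = 5/2 ≈ 2.5000)
p(k) = 25/2 (p(k) = 5*(5/2) = 25/2)
(p(-2) - 7)*9 = (25/2 - 7)*9 = (11/2)*9 = 99/2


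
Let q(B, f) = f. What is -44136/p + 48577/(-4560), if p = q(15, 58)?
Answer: -102038813/132240 ≈ -771.62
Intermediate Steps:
p = 58
-44136/p + 48577/(-4560) = -44136/58 + 48577/(-4560) = -44136*1/58 + 48577*(-1/4560) = -22068/29 - 48577/4560 = -102038813/132240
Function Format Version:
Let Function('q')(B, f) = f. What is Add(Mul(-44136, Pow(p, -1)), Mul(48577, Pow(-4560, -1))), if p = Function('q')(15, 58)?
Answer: Rational(-102038813, 132240) ≈ -771.62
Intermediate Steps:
p = 58
Add(Mul(-44136, Pow(p, -1)), Mul(48577, Pow(-4560, -1))) = Add(Mul(-44136, Pow(58, -1)), Mul(48577, Pow(-4560, -1))) = Add(Mul(-44136, Rational(1, 58)), Mul(48577, Rational(-1, 4560))) = Add(Rational(-22068, 29), Rational(-48577, 4560)) = Rational(-102038813, 132240)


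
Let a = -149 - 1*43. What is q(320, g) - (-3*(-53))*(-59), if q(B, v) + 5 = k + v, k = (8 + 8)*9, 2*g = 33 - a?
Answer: 19265/2 ≈ 9632.5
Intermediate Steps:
a = -192 (a = -149 - 43 = -192)
g = 225/2 (g = (33 - 1*(-192))/2 = (33 + 192)/2 = (½)*225 = 225/2 ≈ 112.50)
k = 144 (k = 16*9 = 144)
q(B, v) = 139 + v (q(B, v) = -5 + (144 + v) = 139 + v)
q(320, g) - (-3*(-53))*(-59) = (139 + 225/2) - (-3*(-53))*(-59) = 503/2 - 159*(-59) = 503/2 - 1*(-9381) = 503/2 + 9381 = 19265/2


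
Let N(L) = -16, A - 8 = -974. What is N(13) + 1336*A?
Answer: -1290592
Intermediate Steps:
A = -966 (A = 8 - 974 = -966)
N(13) + 1336*A = -16 + 1336*(-966) = -16 - 1290576 = -1290592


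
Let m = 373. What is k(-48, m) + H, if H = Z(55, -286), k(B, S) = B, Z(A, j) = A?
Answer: 7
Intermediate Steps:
H = 55
k(-48, m) + H = -48 + 55 = 7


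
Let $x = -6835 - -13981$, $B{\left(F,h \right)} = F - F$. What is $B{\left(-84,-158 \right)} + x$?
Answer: $7146$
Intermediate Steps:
$B{\left(F,h \right)} = 0$
$x = 7146$ ($x = -6835 + 13981 = 7146$)
$B{\left(-84,-158 \right)} + x = 0 + 7146 = 7146$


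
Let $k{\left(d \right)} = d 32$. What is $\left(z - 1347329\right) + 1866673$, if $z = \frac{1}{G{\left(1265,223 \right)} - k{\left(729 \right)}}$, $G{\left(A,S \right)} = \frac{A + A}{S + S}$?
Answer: $\frac{2701045303153}{5200879} \approx 5.1934 \cdot 10^{5}$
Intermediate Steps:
$k{\left(d \right)} = 32 d$
$G{\left(A,S \right)} = \frac{A}{S}$ ($G{\left(A,S \right)} = \frac{2 A}{2 S} = 2 A \frac{1}{2 S} = \frac{A}{S}$)
$z = - \frac{223}{5200879}$ ($z = \frac{1}{\frac{1265}{223} - 32 \cdot 729} = \frac{1}{1265 \cdot \frac{1}{223} - 23328} = \frac{1}{\frac{1265}{223} - 23328} = \frac{1}{- \frac{5200879}{223}} = - \frac{223}{5200879} \approx -4.2877 \cdot 10^{-5}$)
$\left(z - 1347329\right) + 1866673 = \left(- \frac{223}{5200879} - 1347329\right) + 1866673 = - \frac{7007295102414}{5200879} + 1866673 = \frac{2701045303153}{5200879}$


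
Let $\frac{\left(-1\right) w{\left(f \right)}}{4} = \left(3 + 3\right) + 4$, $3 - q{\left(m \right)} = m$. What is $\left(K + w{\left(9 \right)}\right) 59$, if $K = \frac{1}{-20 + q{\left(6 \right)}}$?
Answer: $- \frac{54339}{23} \approx -2362.6$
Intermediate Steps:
$q{\left(m \right)} = 3 - m$
$w{\left(f \right)} = -40$ ($w{\left(f \right)} = - 4 \left(\left(3 + 3\right) + 4\right) = - 4 \left(6 + 4\right) = \left(-4\right) 10 = -40$)
$K = - \frac{1}{23}$ ($K = \frac{1}{-20 + \left(3 - 6\right)} = \frac{1}{-20 - 3} = \frac{1}{-23} = - \frac{1}{23} \approx -0.043478$)
$\left(K + w{\left(9 \right)}\right) 59 = \left(- \frac{1}{23} - 40\right) 59 = \left(- \frac{921}{23}\right) 59 = - \frac{54339}{23}$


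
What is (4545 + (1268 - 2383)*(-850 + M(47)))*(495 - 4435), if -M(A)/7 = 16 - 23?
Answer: -3536780400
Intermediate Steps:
M(A) = 49 (M(A) = -7*(16 - 23) = -7*(-7) = 49)
(4545 + (1268 - 2383)*(-850 + M(47)))*(495 - 4435) = (4545 + (1268 - 2383)*(-850 + 49))*(495 - 4435) = (4545 - 1115*(-801))*(-3940) = (4545 + 893115)*(-3940) = 897660*(-3940) = -3536780400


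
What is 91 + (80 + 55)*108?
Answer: 14671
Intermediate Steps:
91 + (80 + 55)*108 = 91 + 135*108 = 91 + 14580 = 14671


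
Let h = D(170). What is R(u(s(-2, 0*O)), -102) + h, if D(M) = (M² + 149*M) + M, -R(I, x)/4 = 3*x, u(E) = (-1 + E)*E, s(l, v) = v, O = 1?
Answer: 55624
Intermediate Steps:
u(E) = E*(-1 + E)
R(I, x) = -12*x
D(M) = M² + 150*M
h = 54400 (h = 170*(150 + 170) = 170*320 = 54400)
R(u(s(-2, 0*O)), -102) + h = -12*(-102) + 54400 = 1224 + 54400 = 55624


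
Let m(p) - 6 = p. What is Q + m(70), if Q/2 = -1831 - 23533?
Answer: -50652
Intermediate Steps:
Q = -50728 (Q = 2*(-1831 - 23533) = 2*(-25364) = -50728)
m(p) = 6 + p
Q + m(70) = -50728 + (6 + 70) = -50728 + 76 = -50652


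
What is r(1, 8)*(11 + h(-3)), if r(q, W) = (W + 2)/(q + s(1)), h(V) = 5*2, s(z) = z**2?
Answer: 105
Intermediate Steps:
h(V) = 10
r(q, W) = (2 + W)/(1 + q) (r(q, W) = (W + 2)/(q + 1**2) = (2 + W)/(q + 1) = (2 + W)/(1 + q))
r(1, 8)*(11 + h(-3)) = ((2 + 8)/(1 + 1))*(11 + 10) = (10/2)*21 = ((1/2)*10)*21 = 5*21 = 105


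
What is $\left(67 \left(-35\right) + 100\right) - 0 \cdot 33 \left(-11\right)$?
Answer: $-2245$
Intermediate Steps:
$\left(67 \left(-35\right) + 100\right) - 0 \cdot 33 \left(-11\right) = \left(-2345 + 100\right) - 0 \left(-11\right) = -2245 - 0 = -2245 + 0 = -2245$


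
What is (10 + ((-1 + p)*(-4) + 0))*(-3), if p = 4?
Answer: 6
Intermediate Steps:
(10 + ((-1 + p)*(-4) + 0))*(-3) = (10 + ((-1 + 4)*(-4) + 0))*(-3) = (10 + (3*(-4) + 0))*(-3) = (10 + (-12 + 0))*(-3) = (10 - 12)*(-3) = -2*(-3) = 6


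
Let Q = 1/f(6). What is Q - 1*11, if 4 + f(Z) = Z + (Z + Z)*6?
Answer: -813/74 ≈ -10.986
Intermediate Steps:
f(Z) = -4 + 13*Z (f(Z) = -4 + (Z + (Z + Z)*6) = -4 + (Z + (2*Z)*6) = -4 + (Z + 12*Z) = -4 + 13*Z)
Q = 1/74 (Q = 1/(-4 + 13*6) = 1/(-4 + 78) = 1/74 ≈ 0.013514)
Q - 1*11 = 1/74 - 1*11 = 1/74 - 11 = -813/74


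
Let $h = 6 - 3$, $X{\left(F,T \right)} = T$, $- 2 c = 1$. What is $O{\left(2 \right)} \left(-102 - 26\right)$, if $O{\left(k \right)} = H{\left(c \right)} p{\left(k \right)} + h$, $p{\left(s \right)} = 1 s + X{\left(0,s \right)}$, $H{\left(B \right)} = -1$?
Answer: $128$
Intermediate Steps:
$c = - \frac{1}{2}$ ($c = \left(- \frac{1}{2}\right) 1 = - \frac{1}{2} \approx -0.5$)
$h = 3$ ($h = 6 - 3 = 3$)
$p{\left(s \right)} = 2 s$ ($p{\left(s \right)} = 1 s + s = s + s = 2 s$)
$O{\left(k \right)} = 3 - 2 k$ ($O{\left(k \right)} = - 2 k + 3 = 3 - 2 k$)
$O{\left(2 \right)} \left(-102 - 26\right) = \left(3 - 4\right) \left(-102 - 26\right) = \left(3 - 4\right) \left(-128\right) = \left(-1\right) \left(-128\right) = 128$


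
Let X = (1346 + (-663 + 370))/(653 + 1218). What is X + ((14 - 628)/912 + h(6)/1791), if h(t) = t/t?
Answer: -55970321/509346072 ≈ -0.10989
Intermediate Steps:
h(t) = 1
X = 1053/1871 (X = (1346 - 293)/1871 = 1053*(1/1871) = 1053/1871 ≈ 0.56280)
X + ((14 - 628)/912 + h(6)/1791) = 1053/1871 + ((14 - 628)/912 + 1/1791) = 1053/1871 + (-614*1/912 + 1*(1/1791)) = 1053/1871 + (-307/456 + 1/1791) = 1053/1871 - 183127/272232 = -55970321/509346072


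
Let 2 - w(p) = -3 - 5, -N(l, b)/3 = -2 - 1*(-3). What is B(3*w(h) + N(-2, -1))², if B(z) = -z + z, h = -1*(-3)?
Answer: 0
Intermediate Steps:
N(l, b) = -3 (N(l, b) = -3*(-2 - 1*(-3)) = -3*(-2 + 3) = -3*1 = -3)
h = 3
w(p) = 10 (w(p) = 2 - (-3 - 5) = 2 - 1*(-8) = 2 + 8 = 10)
B(z) = 0
B(3*w(h) + N(-2, -1))² = 0² = 0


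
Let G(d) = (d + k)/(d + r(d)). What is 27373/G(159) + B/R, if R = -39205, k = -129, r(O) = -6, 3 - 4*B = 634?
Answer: 21892433317/156820 ≈ 1.3960e+5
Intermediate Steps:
B = -631/4 (B = ¾ - ¼*634 = ¾ - 317/2 = -631/4 ≈ -157.75)
G(d) = (-129 + d)/(-6 + d) (G(d) = (d - 129)/(d - 6) = (-129 + d)/(-6 + d))
27373/G(159) + B/R = 27373/(((-129 + 159)/(-6 + 159))) - 631/4/(-39205) = 27373/((30/153)) - 631/4*(-1/39205) = 27373/(((1/153)*30)) + 631/156820 = 27373/(10/51) + 631/156820 = 27373*(51/10) + 631/156820 = 1396023/10 + 631/156820 = 21892433317/156820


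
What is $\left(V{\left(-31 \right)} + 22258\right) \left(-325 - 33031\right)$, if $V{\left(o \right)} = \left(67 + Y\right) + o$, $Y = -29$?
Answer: $-742671340$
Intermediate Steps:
$V{\left(o \right)} = 38 + o$ ($V{\left(o \right)} = \left(67 - 29\right) + o = 38 + o$)
$\left(V{\left(-31 \right)} + 22258\right) \left(-325 - 33031\right) = \left(\left(38 - 31\right) + 22258\right) \left(-325 - 33031\right) = \left(7 + 22258\right) \left(-33356\right) = 22265 \left(-33356\right) = -742671340$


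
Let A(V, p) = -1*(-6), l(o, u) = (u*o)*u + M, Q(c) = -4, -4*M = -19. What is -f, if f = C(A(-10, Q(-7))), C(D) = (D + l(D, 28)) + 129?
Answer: -19375/4 ≈ -4843.8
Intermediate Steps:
M = 19/4 (M = -¼*(-19) = 19/4 ≈ 4.7500)
l(o, u) = 19/4 + o*u² (l(o, u) = (u*o)*u + 19/4 = (o*u)*u + 19/4 = o*u² + 19/4 = 19/4 + o*u²)
A(V, p) = 6
C(D) = 535/4 + 785*D (C(D) = (D + (19/4 + D*28²)) + 129 = (D + (19/4 + D*784)) + 129 = (D + (19/4 + 784*D)) + 129 = (19/4 + 785*D) + 129 = 535/4 + 785*D)
f = 19375/4 (f = 535/4 + 785*6 = 535/4 + 4710 = 19375/4 ≈ 4843.8)
-f = -1*19375/4 = -19375/4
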